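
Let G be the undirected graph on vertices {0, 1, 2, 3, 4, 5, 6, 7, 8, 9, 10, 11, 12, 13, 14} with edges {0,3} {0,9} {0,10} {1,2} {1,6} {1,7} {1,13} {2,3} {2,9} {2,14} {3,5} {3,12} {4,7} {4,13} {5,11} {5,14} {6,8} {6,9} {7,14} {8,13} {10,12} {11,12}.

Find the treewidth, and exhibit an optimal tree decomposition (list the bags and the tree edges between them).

Treewidth 3.
One such decomposition:
Bags: B1 = {5, 10, 11, 12}  B2 = {3, 5, 10, 12}  B3 = {0, 3, 5, 10}  B4 = {0, 3, 5, 14}  B5 = {0, 2, 3, 14}  B6 = {0, 2, 9, 14}  B7 = {2, 7, 9, 14}  B8 = {1, 2, 7, 9}  B9 = {1, 6, 7, 9}  B10 = {1, 4, 6, 7}  B11 = {1, 4, 6, 13}  B12 = {4, 6, 8, 13}
Tree: B1–B2, B2–B3, B3–B4, B4–B5, B5–B6, B6–B7, B7–B8, B8–B9, B9–B10, B10–B11, B11–B12

Every bag has size at most 4, so the width is 4 − 1 = 3 and tw(G) ≤ 3. For the lower bound: the 4 vertex sets {10,11,12}, {5}, {3}, {0,2,9,14} are disjoint, each induces a connected subgraph, and every pair is joined by at least one edge of G. Contracting each set to a single vertex therefore yields K_{4} as a minor, and since treewidth is minor-monotone, tw(G) ≥ tw(K_{4}) = 3. Combining the bounds, tw(G) = 3.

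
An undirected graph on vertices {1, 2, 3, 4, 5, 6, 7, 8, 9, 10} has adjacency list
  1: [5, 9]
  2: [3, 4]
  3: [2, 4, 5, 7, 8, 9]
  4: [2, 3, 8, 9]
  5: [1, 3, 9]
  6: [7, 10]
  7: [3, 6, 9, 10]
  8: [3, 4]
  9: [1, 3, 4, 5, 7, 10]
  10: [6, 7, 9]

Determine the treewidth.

A width-2 tree decomposition is:
Bags: B1 = {3, 5, 9}  B2 = {3, 7, 9}  B3 = {3, 4, 9}  B4 = {2, 3, 4}  B5 = {1, 5, 9}  B6 = {3, 4, 8}  B7 = {7, 9, 10}  B8 = {6, 7, 10}
Tree: B1–B2, B2–B3, B3–B4, B1–B5, B4–B6, B2–B7, B7–B8
Every bag has size at most 3, so the width is 3 − 1 = 2 and tw(G) ≤ 2. On the other hand G contains the 3-clique {1, 5, 9}. A clique must lie in a single bag of any decomposition, so no decomposition can have width below 2. Therefore the treewidth is 2.

2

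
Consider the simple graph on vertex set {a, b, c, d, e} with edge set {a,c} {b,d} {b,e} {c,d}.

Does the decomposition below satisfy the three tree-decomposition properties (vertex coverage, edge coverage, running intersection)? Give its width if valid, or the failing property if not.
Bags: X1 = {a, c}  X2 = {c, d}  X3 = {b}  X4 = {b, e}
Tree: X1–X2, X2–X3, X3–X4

No — edge (d,b) lies in no bag.

A tree decomposition must satisfy three properties: every vertex lies in some bag; for every edge, both endpoints lie together in some bag; and for every vertex, the bags containing it form a connected subtree. Here edge (d,b) lies in no bag, so the decomposition is invalid.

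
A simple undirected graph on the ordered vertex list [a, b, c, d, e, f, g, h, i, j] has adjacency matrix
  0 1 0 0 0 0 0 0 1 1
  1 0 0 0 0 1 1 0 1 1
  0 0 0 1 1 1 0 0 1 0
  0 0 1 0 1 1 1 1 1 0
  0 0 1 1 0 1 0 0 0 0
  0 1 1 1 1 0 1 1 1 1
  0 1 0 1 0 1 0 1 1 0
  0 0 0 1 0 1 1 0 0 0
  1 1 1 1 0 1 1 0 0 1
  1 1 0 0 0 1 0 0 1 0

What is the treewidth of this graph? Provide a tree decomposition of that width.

Treewidth 3.
One such decomposition:
Bags: B1 = {d, f, g, i}  B2 = {c, d, f, i}  B3 = {b, f, g, i}  B4 = {d, f, g, h}  B5 = {b, f, i, j}  B6 = {c, d, e, f}  B7 = {a, b, i, j}
Tree: B1–B2, B1–B3, B1–B4, B3–B5, B2–B6, B5–B7

Every bag has size at most 4, so the width is 4 − 1 = 3 and tw(G) ≤ 3. On the other hand G contains the 4-clique {a, b, i, j}. A clique must lie in a single bag of any decomposition, so no decomposition can have width below 3. Therefore the treewidth is 3.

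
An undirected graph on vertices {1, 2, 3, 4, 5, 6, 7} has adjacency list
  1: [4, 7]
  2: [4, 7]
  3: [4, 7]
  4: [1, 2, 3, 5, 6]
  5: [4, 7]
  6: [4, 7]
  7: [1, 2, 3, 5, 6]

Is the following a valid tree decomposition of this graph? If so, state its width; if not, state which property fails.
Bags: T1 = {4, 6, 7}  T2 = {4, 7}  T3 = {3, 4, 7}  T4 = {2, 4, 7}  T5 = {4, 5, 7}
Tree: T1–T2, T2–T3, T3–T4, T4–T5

No — vertex 1 appears in no bag.

A tree decomposition must satisfy three properties: every vertex lies in some bag; for every edge, both endpoints lie together in some bag; and for every vertex, the bags containing it form a connected subtree. Here vertex 1 appears in no bag, so the decomposition is invalid.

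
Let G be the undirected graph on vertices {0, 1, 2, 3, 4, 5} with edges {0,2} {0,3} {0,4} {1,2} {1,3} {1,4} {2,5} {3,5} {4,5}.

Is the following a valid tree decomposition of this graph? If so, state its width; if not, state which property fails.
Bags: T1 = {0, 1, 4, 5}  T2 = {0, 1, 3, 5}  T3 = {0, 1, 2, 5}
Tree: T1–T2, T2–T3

Checking the three conditions: (i) the bags cover all of {0, 1, 2, 3, 4, 5}; (ii) for each edge, some bag contains both endpoints; (iii) the bags containing any fixed vertex form a subtree. All hold, so the decomposition is valid with width 4 − 1 = 3.

Yes; width 3.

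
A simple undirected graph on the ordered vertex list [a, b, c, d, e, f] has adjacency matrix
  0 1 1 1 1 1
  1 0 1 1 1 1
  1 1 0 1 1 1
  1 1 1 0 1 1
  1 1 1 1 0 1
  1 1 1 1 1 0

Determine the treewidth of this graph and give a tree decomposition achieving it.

A single bag containing all 6 vertices is trivially a valid decomposition of width 5. Conversely, {a, b, c, d, e, f} is a clique of size 6, and the vertices of any clique must share a bag in every tree decomposition; so some bag has ≥ 6 vertices and tw(G) ≥ 5. Hence tw(G) = 5 exactly.

Treewidth 5.
One optimal decomposition is:
Bags: B1 = {a, b, c, d, e, f}
Tree: (single bag)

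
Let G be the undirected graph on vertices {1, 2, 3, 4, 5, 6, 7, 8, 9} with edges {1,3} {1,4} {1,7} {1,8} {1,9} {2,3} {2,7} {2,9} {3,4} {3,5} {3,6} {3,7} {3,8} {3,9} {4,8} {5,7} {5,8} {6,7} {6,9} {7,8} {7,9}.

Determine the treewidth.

A width-3 tree decomposition is:
Bags: B1 = {1, 3, 7, 8}  B2 = {1, 3, 7, 9}  B3 = {3, 6, 7, 9}  B4 = {3, 5, 7, 8}  B5 = {1, 3, 4, 8}  B6 = {2, 3, 7, 9}
Tree: B1–B2, B2–B3, B1–B4, B1–B5, B3–B6
The largest bag has 4 vertices, giving width 3; this decomposition certifies tw(G) ≤ 3. Conversely, {1, 3, 4, 8} is a clique of size 4, and the vertices of any clique must share a bag in every tree decomposition; so some bag has ≥ 4 vertices and tw(G) ≥ 3. The upper and lower bounds meet at 3, so that is the treewidth.

3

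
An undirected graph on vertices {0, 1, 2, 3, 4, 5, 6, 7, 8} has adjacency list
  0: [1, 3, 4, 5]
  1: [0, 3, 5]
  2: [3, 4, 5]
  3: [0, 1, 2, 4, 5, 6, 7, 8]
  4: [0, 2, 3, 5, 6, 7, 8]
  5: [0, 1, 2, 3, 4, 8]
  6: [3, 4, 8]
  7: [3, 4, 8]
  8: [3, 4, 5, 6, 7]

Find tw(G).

A width-3 tree decomposition is:
Bags: B1 = {2, 3, 4, 5}  B2 = {3, 4, 5, 8}  B3 = {3, 4, 7, 8}  B4 = {0, 3, 4, 5}  B5 = {0, 1, 3, 5}  B6 = {3, 4, 6, 8}
Tree: B1–B2, B2–B3, B2–B4, B4–B5, B2–B6
Every bag has size at most 4, so the width is 4 − 1 = 3 and tw(G) ≤ 3. On the other hand G contains the 4-clique {0, 1, 3, 5}. A clique must lie in a single bag of any decomposition, so no decomposition can have width below 3. Hence tw(G) = 3 exactly.

3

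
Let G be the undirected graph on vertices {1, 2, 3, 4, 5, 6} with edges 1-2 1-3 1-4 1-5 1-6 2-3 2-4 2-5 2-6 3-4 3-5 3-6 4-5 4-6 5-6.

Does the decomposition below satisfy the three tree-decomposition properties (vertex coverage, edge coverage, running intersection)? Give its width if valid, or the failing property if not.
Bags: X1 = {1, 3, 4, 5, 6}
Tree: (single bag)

No — vertex 2 appears in no bag.

A tree decomposition must satisfy three properties: every vertex lies in some bag; for every edge, both endpoints lie together in some bag; and for every vertex, the bags containing it form a connected subtree. Here vertex 2 appears in no bag, so the decomposition is invalid.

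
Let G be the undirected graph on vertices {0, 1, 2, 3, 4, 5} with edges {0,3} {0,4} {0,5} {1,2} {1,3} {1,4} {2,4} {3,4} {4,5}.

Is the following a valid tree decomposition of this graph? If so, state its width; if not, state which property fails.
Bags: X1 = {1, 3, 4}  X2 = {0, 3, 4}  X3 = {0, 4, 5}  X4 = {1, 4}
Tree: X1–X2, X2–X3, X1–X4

A tree decomposition must satisfy three properties: every vertex lies in some bag; for every edge, both endpoints lie together in some bag; and for every vertex, the bags containing it form a connected subtree. Here vertex 2 appears in no bag, so the decomposition is invalid.

No — vertex 2 appears in no bag.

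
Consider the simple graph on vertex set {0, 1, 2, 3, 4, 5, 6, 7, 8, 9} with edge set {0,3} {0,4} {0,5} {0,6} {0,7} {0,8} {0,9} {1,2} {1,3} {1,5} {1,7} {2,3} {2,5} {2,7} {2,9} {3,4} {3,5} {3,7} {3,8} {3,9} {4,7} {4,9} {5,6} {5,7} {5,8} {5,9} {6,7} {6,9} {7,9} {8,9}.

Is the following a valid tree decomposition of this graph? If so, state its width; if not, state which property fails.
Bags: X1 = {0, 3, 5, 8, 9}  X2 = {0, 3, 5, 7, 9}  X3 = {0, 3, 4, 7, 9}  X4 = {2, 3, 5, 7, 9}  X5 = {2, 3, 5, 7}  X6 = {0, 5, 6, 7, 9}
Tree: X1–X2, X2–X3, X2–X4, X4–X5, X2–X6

No — vertex 1 appears in no bag.

A tree decomposition must satisfy three properties: every vertex lies in some bag; for every edge, both endpoints lie together in some bag; and for every vertex, the bags containing it form a connected subtree. Here vertex 1 appears in no bag, so the decomposition is invalid.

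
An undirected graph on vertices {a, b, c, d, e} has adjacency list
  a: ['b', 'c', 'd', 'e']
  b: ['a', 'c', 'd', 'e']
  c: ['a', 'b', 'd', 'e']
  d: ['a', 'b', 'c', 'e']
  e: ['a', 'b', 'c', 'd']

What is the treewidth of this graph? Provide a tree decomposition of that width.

With just one bag of size 5, the width is 5 − 1 = 4, so tw(G) ≤ 4. Conversely, {a, b, c, d, e} is a clique of size 5, and the vertices of any clique must share a bag in every tree decomposition; so some bag has ≥ 5 vertices and tw(G) ≥ 4. The upper and lower bounds meet at 4, so that is the treewidth.

Treewidth 4.
One such decomposition:
Bags: B1 = {a, b, c, d, e}
Tree: (single bag)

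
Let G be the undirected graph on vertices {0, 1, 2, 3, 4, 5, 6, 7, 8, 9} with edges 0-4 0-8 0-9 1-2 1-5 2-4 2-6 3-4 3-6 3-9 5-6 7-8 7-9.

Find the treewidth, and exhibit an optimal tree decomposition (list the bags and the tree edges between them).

Every bag has size at most 3, so the width is 3 − 1 = 2 and tw(G) ≤ 2. The edges 8–7–9–0–8 form a cycle, so G is not a tree and its treewidth is at least 2. Therefore the treewidth is 2.

Treewidth 2.
One optimal decomposition is:
Bags: B1 = {0, 7, 8}  B2 = {0, 7, 9}  B3 = {0, 4, 9}  B4 = {3, 4, 9}  B5 = {2, 3, 4}  B6 = {2, 3, 6}  B7 = {1, 2, 6}  B8 = {1, 5, 6}
Tree: B1–B2, B2–B3, B3–B4, B4–B5, B5–B6, B6–B7, B7–B8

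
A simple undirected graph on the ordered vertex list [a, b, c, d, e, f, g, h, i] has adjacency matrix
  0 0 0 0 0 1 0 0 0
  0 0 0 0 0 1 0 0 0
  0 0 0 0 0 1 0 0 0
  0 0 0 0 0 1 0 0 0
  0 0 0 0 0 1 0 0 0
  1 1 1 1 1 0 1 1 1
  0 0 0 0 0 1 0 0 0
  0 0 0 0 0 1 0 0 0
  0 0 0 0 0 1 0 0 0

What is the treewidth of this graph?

A width-1 tree decomposition is:
Bags: B1 = {e, f}  B2 = {f, h}  B3 = {b, f}  B4 = {c, f}  B5 = {d, f}  B6 = {a, f}  B7 = {f, i}  B8 = {f, g}
Tree: B1–B2, B2–B3, B2–B4, B4–B5, B3–B6, B5–B7, B1–B8
The largest bag has 2 vertices, giving width 1; this decomposition certifies tw(G) ≤ 1. Since G has at least one edge (e.g. e–f), it is not an edgeless graph, so tw(G) ≥ 1. Hence tw(G) = 1 exactly.

1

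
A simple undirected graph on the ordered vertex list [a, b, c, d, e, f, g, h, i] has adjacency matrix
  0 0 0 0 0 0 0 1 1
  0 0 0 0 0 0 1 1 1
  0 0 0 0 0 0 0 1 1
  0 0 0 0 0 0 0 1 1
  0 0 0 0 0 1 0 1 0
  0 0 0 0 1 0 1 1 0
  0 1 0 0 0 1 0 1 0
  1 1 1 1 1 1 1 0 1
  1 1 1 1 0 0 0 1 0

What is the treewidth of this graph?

A width-2 tree decomposition is:
Bags: B1 = {b, g, h}  B2 = {b, h, i}  B3 = {d, h, i}  B4 = {f, g, h}  B5 = {e, f, h}  B6 = {c, h, i}  B7 = {a, h, i}
Tree: B1–B2, B2–B3, B1–B4, B4–B5, B3–B6, B6–B7
The largest bag has 3 vertices, giving width 2; this decomposition certifies tw(G) ≤ 2. Conversely, {f, g, h} is a clique of size 3, and the vertices of any clique must share a bag in every tree decomposition; so some bag has ≥ 3 vertices and tw(G) ≥ 2. The upper and lower bounds meet at 2, so that is the treewidth.

2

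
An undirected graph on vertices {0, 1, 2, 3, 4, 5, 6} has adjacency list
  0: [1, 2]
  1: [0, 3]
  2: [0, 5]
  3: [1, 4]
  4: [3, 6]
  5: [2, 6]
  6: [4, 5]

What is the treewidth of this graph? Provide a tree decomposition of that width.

Treewidth 2.
Bags: B1 = {0, 1, 2}  B2 = {1, 2, 3}  B3 = {2, 3, 4}  B4 = {2, 4, 6}  B5 = {2, 5, 6}
Tree: B1–B2, B2–B3, B3–B4, B4–B5

Every bag has size at most 3, so the width is 3 − 1 = 2 and tw(G) ≤ 2. For the lower bound, G contains the cycle 2–0–1–3–4–6–5–2, so G is not a forest; only forests have treewidth ≤ 1, hence tw(G) ≥ 2. Hence tw(G) = 2 exactly.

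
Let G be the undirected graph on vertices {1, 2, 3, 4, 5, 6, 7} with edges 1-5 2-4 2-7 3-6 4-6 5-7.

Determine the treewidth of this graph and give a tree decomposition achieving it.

Each bag holds 2 vertices, so the decomposition has width 1, which upper-bounds the treewidth. Since G has at least one edge (e.g. 3–6), it is not an edgeless graph, so tw(G) ≥ 1. Combining the bounds, tw(G) = 1.

Treewidth 1.
Bags: B1 = {3, 6}  B2 = {4, 6}  B3 = {2, 4}  B4 = {2, 7}  B5 = {5, 7}  B6 = {1, 5}
Tree: B1–B2, B2–B3, B3–B4, B4–B5, B5–B6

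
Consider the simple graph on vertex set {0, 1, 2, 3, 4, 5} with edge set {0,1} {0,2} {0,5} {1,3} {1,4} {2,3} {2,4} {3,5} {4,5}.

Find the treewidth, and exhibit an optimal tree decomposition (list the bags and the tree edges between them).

The largest bag has 4 vertices, giving width 3; this decomposition certifies tw(G) ≤ 3. For the lower bound: the 4 vertex sets {0,5}, {1,3}, {2}, {4} are disjoint, each induces a connected subgraph, and every pair is joined by at least one edge of G. Contracting each set to a single vertex therefore yields K_{4} as a minor, and since treewidth is minor-monotone, tw(G) ≥ tw(K_{4}) = 3. Therefore the treewidth is 3.

Treewidth 3.
One such decomposition:
Bags: B1 = {0, 1, 2, 5}  B2 = {1, 2, 3, 5}  B3 = {1, 2, 4, 5}
Tree: B1–B2, B2–B3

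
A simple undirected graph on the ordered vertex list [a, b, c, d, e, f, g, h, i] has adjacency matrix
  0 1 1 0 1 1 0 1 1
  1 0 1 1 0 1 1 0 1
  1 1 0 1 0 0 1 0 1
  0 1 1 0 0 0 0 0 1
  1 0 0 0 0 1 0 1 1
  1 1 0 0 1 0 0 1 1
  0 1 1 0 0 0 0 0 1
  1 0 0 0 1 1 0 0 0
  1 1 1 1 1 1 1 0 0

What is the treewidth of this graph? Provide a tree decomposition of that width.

The largest bag has 4 vertices, giving width 3; this decomposition certifies tw(G) ≤ 3. Conversely, {a, e, f, h} is a clique of size 4, and the vertices of any clique must share a bag in every tree decomposition; so some bag has ≥ 4 vertices and tw(G) ≥ 3. The upper and lower bounds meet at 3, so that is the treewidth.

Treewidth 3.
Bags: B1 = {a, b, c, i}  B2 = {a, b, f, i}  B3 = {b, c, g, i}  B4 = {a, e, f, i}  B5 = {a, e, f, h}  B6 = {b, c, d, i}
Tree: B1–B2, B1–B3, B2–B4, B4–B5, B3–B6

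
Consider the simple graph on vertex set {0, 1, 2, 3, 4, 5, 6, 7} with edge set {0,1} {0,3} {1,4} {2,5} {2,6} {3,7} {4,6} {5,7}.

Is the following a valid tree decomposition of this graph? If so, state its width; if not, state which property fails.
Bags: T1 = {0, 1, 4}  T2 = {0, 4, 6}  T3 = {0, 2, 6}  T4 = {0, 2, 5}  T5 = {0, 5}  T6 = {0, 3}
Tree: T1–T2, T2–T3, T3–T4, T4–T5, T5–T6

A tree decomposition must satisfy three properties: every vertex lies in some bag; for every edge, both endpoints lie together in some bag; and for every vertex, the bags containing it form a connected subtree. Here vertex 7 appears in no bag, so the decomposition is invalid.

No — vertex 7 appears in no bag.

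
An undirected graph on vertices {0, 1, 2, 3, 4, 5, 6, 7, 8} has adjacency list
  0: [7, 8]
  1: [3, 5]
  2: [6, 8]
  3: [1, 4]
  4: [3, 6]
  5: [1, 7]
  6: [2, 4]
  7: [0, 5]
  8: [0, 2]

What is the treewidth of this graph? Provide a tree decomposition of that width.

Every bag has size at most 3, so the width is 3 − 1 = 2 and tw(G) ≤ 2. Since 6–4–3–1–5–7–0–8–2–6 is a cycle in G, G is not acyclic. Forests are exactly the graphs of treewidth ≤ 1, so tw(G) ≥ 2. Therefore the treewidth is 2.

Treewidth 2.
One optimal decomposition is:
Bags: B1 = {3, 4, 6}  B2 = {1, 3, 6}  B3 = {1, 5, 6}  B4 = {5, 6, 7}  B5 = {0, 6, 7}  B6 = {0, 6, 8}  B7 = {2, 6, 8}
Tree: B1–B2, B2–B3, B3–B4, B4–B5, B5–B6, B6–B7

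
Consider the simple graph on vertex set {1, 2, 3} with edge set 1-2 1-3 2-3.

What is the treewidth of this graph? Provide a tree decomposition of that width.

With just one bag of size 3, the width is 3 − 1 = 2, so tw(G) ≤ 2. On the other hand G contains the 3-clique {1, 2, 3}. A clique must lie in a single bag of any decomposition, so no decomposition can have width below 2. Therefore the treewidth is 2.

Treewidth 2.
One such decomposition:
Bags: B1 = {1, 2, 3}
Tree: (single bag)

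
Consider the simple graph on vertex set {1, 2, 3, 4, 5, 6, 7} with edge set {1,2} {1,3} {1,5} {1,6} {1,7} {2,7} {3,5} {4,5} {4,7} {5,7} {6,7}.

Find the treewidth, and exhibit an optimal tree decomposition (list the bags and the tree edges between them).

Treewidth 2.
One optimal decomposition is:
Bags: B1 = {1, 5, 7}  B2 = {1, 6, 7}  B3 = {4, 5, 7}  B4 = {1, 2, 7}  B5 = {1, 3, 5}
Tree: B1–B2, B1–B3, B2–B4, B1–B5

Each bag holds 3 vertices, so the decomposition has width 2, which upper-bounds the treewidth. For the lower bound, the 3 vertices {1, 3, 5} are pairwise adjacent, and any tree decomposition puts a clique entirely inside one bag — forcing width ≥ 2. Therefore the treewidth is 2.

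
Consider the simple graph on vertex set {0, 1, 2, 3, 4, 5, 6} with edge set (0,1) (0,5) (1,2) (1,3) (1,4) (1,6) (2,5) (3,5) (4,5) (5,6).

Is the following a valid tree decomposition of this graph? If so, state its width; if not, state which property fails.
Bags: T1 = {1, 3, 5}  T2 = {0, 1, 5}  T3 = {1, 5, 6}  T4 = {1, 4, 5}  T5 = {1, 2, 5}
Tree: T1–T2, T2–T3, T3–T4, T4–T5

Every vertex of G appears in some bag (union = {0, 1, 2, 3, 4, 5, 6}); every edge is covered by a bag; and for each vertex v the set of bags containing v is connected in the bag tree. The decomposition is therefore valid. The largest bag has 3 vertices, so the width is 2.

Yes; width 2.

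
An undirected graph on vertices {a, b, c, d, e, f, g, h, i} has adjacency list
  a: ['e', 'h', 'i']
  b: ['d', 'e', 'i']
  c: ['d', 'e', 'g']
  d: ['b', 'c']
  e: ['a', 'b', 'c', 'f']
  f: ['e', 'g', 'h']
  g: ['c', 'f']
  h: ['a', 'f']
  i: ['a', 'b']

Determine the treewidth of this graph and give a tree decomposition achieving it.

Treewidth 3.
One such decomposition:
Bags: B1 = {c, f, g, h}  B2 = {c, e, f, h}  B3 = {a, c, e, h}  B4 = {a, c, d, e}  B5 = {a, b, d, e}  B6 = {a, b, d, i}
Tree: B1–B2, B2–B3, B3–B4, B4–B5, B5–B6

Every bag has size at most 4, so the width is 4 − 1 = 3 and tw(G) ≤ 3. For the lower bound: the 4 vertex sets {f,g,h}, {c}, {e}, {a,b,d,i} are disjoint, each induces a connected subgraph, and every pair is joined by at least one edge of G. Contracting each set to a single vertex therefore yields K_{4} as a minor, and since treewidth is minor-monotone, tw(G) ≥ tw(K_{4}) = 3. Therefore the treewidth is 3.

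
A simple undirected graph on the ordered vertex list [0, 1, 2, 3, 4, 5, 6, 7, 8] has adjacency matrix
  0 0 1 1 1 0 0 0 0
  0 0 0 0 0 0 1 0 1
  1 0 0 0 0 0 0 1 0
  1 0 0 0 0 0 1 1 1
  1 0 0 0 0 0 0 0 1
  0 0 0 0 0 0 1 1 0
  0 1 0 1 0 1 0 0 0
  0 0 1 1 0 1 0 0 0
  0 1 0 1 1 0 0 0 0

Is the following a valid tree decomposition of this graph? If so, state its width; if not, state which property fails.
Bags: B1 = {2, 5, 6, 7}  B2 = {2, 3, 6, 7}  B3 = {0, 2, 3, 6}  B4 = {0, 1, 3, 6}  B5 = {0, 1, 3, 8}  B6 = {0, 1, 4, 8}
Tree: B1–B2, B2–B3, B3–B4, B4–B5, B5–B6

Vertex coverage: the bags together contain {0, 1, 2, 3, 4, 5, 6, 7, 8}, the full vertex set. Edge coverage: each edge of G has both endpoints in at least one bag. Running intersection: for every vertex, the bags containing it form a connected subtree. All three properties hold, so this is a valid tree decomposition of width max|bag| − 1 = 3, and hence tw(G) ≤ 3.

Yes; width 3.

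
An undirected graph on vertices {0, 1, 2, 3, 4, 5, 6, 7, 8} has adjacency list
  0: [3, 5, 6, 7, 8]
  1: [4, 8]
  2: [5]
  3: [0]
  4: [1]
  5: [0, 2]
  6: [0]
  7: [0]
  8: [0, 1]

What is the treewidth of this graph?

A width-1 tree decomposition is:
Bags: B1 = {0, 6}  B2 = {0, 8}  B3 = {0, 7}  B4 = {0, 3}  B5 = {0, 5}  B6 = {1, 8}  B7 = {2, 5}  B8 = {1, 4}
Tree: B1–B2, B1–B3, B1–B4, B1–B5, B2–B6, B5–B7, B6–B8
The largest bag has 2 vertices, giving width 1; this decomposition certifies tw(G) ≤ 1. Any graph with an edge has treewidth ≥ 1, and G has the edge 6–0. Therefore the treewidth is 1.

1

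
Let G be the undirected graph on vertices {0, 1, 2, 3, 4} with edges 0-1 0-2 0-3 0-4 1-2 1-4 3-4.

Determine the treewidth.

A width-2 tree decomposition is:
Bags: B1 = {0, 3, 4}  B2 = {0, 1, 4}  B3 = {0, 1, 2}
Tree: B1–B2, B2–B3
The largest bag has 3 vertices, giving width 2; this decomposition certifies tw(G) ≤ 2. For the lower bound, the 3 vertices {0, 1, 2} are pairwise adjacent, and any tree decomposition puts a clique entirely inside one bag — forcing width ≥ 2. Therefore the treewidth is 2.

2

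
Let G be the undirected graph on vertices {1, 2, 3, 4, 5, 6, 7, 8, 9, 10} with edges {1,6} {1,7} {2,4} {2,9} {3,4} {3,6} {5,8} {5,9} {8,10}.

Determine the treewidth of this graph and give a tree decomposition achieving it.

Treewidth 1.
One optimal decomposition is:
Bags: B1 = {8, 10}  B2 = {5, 8}  B3 = {5, 9}  B4 = {2, 9}  B5 = {2, 4}  B6 = {3, 4}  B7 = {3, 6}  B8 = {1, 6}  B9 = {1, 7}
Tree: B1–B2, B2–B3, B3–B4, B4–B5, B5–B6, B6–B7, B7–B8, B8–B9

Every bag has size at most 2, so the width is 2 − 1 = 1 and tw(G) ≤ 1. Since G has at least one edge (e.g. 10–8), it is not an edgeless graph, so tw(G) ≥ 1. Combining the bounds, tw(G) = 1.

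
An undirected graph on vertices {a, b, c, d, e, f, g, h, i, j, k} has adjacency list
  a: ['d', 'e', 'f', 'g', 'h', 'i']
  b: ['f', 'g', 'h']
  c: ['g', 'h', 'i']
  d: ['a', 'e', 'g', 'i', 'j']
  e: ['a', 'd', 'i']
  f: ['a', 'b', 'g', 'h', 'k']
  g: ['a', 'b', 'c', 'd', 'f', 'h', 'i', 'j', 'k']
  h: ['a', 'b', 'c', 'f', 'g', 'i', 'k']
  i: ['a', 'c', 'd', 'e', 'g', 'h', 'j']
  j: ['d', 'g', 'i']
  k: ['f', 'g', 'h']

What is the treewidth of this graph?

A width-3 tree decomposition is:
Bags: B1 = {a, g, h, i}  B2 = {a, f, g, h}  B3 = {c, g, h, i}  B4 = {a, d, g, i}  B5 = {f, g, h, k}  B6 = {b, f, g, h}  B7 = {a, d, e, i}  B8 = {d, g, i, j}
Tree: B1–B2, B1–B3, B1–B4, B2–B5, B2–B6, B4–B7, B4–B8
Every bag has size at most 4, so the width is 4 − 1 = 3 and tw(G) ≤ 3. Conversely, {d, g, i, j} is a clique of size 4, and the vertices of any clique must share a bag in every tree decomposition; so some bag has ≥ 4 vertices and tw(G) ≥ 3. The upper and lower bounds meet at 3, so that is the treewidth.

3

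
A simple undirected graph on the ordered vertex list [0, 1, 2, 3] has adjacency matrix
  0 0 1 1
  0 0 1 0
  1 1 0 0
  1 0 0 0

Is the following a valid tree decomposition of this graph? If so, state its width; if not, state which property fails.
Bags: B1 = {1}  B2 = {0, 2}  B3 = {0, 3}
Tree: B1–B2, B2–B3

No — edge (2,1) lies in no bag.

A tree decomposition must satisfy three properties: every vertex lies in some bag; for every edge, both endpoints lie together in some bag; and for every vertex, the bags containing it form a connected subtree. Here edge (2,1) lies in no bag, so the decomposition is invalid.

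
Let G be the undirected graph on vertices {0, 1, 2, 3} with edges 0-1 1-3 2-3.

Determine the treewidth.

1

A width-1 tree decomposition is:
Bags: B1 = {2, 3}  B2 = {1, 3}  B3 = {0, 1}
Tree: B1–B2, B2–B3
Every bag has size at most 2, so the width is 2 − 1 = 1 and tw(G) ≤ 1. Since G has at least one edge (e.g. 2–3), it is not an edgeless graph, so tw(G) ≥ 1. Combining the bounds, tw(G) = 1.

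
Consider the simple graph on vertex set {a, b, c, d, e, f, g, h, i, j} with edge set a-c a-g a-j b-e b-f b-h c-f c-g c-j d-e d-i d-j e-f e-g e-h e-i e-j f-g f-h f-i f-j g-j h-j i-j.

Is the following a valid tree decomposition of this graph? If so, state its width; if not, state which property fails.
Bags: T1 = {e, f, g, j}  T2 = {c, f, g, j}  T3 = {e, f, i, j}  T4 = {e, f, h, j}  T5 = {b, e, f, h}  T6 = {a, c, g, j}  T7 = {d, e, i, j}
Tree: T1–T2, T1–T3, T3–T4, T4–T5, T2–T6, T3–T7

Yes; width 3.

Checking the three conditions: (i) the bags cover all of {a, b, c, d, e, f, g, h, i, j}; (ii) for each edge, some bag contains both endpoints; (iii) the bags containing any fixed vertex form a subtree. All hold, so the decomposition is valid with width 4 − 1 = 3.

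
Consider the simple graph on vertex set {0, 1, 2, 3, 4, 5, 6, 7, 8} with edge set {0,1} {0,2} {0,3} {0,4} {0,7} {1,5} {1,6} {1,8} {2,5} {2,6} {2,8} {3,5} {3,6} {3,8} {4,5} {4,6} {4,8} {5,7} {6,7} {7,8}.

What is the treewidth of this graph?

4

A width-4 tree decomposition is:
Bags: B1 = {0, 3, 5, 6, 8}  B2 = {0, 4, 5, 6, 8}  B3 = {0, 2, 5, 6, 8}  B4 = {0, 5, 6, 7, 8}  B5 = {0, 1, 5, 6, 8}
Tree: B1–B2, B2–B3, B3–B4, B4–B5
Each bag holds 5 vertices, so the decomposition has width 4, which upper-bounds the treewidth. For the lower bound: the 5 vertex sets {3,6}, {4,5}, {0,2}, {8}, {7} are disjoint, each induces a connected subgraph, and every pair is joined by at least one edge of G. Contracting each set to a single vertex therefore yields K_{5} as a minor, and since treewidth is minor-monotone, tw(G) ≥ tw(K_{5}) = 4. Combining the bounds, tw(G) = 4.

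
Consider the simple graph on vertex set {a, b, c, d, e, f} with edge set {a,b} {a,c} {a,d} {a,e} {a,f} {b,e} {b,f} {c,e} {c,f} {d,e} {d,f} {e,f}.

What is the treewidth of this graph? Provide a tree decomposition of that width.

Treewidth 3.
One such decomposition:
Bags: B1 = {a, c, e, f}  B2 = {a, b, e, f}  B3 = {a, d, e, f}
Tree: B1–B2, B2–B3

The largest bag has 4 vertices, giving width 3; this decomposition certifies tw(G) ≤ 3. Conversely, {a, d, e, f} is a clique of size 4, and the vertices of any clique must share a bag in every tree decomposition; so some bag has ≥ 4 vertices and tw(G) ≥ 3. Combining the bounds, tw(G) = 3.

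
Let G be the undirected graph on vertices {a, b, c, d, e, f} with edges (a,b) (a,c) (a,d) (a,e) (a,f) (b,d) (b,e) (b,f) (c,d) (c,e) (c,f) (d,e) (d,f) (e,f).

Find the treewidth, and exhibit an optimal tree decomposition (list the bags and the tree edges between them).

Each bag holds 5 vertices, so the decomposition has width 4, which upper-bounds the treewidth. On the other hand G contains the 5-clique {a, c, d, e, f}. A clique must lie in a single bag of any decomposition, so no decomposition can have width below 4. Therefore the treewidth is 4.

Treewidth 4.
Bags: B1 = {a, b, d, e, f}  B2 = {a, c, d, e, f}
Tree: B1–B2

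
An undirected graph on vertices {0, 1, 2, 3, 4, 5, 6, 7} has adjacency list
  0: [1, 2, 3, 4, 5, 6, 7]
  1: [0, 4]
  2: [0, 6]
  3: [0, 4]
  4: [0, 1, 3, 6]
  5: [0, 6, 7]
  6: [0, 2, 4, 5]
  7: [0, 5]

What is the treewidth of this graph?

A width-2 tree decomposition is:
Bags: B1 = {0, 5, 6}  B2 = {0, 4, 6}  B3 = {0, 2, 6}  B4 = {0, 3, 4}  B5 = {0, 1, 4}  B6 = {0, 5, 7}
Tree: B1–B2, B2–B3, B2–B4, B2–B5, B1–B6
Each bag holds 3 vertices, so the decomposition has width 2, which upper-bounds the treewidth. For the lower bound, the 3 vertices {0, 2, 6} are pairwise adjacent, and any tree decomposition puts a clique entirely inside one bag — forcing width ≥ 2. The upper and lower bounds meet at 2, so that is the treewidth.

2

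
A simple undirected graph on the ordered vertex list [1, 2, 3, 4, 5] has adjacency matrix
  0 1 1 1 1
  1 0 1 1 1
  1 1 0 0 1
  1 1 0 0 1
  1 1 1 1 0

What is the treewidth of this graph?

A width-3 tree decomposition is:
Bags: B1 = {1, 2, 3, 5}  B2 = {1, 2, 4, 5}
Tree: B1–B2
The largest bag has 4 vertices, giving width 3; this decomposition certifies tw(G) ≤ 3. On the other hand G contains the 4-clique {1, 2, 3, 5}. A clique must lie in a single bag of any decomposition, so no decomposition can have width below 3. Hence tw(G) = 3 exactly.

3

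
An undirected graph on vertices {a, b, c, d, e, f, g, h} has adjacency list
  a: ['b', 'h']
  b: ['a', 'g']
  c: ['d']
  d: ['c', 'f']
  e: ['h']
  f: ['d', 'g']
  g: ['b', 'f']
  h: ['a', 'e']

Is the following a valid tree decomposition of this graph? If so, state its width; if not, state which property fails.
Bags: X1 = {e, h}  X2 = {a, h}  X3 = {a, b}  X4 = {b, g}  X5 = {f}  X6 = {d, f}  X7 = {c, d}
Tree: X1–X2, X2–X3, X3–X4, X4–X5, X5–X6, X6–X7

A tree decomposition must satisfy three properties: every vertex lies in some bag; for every edge, both endpoints lie together in some bag; and for every vertex, the bags containing it form a connected subtree. Here edge (g,f) lies in no bag, so the decomposition is invalid.

No — edge (g,f) lies in no bag.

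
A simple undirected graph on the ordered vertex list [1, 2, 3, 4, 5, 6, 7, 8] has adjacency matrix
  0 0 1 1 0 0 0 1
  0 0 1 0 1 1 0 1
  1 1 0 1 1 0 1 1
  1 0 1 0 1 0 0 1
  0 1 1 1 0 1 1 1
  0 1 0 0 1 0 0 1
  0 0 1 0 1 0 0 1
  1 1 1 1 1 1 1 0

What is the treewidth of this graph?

A width-3 tree decomposition is:
Bags: B1 = {3, 5, 7, 8}  B2 = {2, 3, 5, 8}  B3 = {2, 5, 6, 8}  B4 = {3, 4, 5, 8}  B5 = {1, 3, 4, 8}
Tree: B1–B2, B2–B3, B1–B4, B4–B5
Each bag holds 4 vertices, so the decomposition has width 3, which upper-bounds the treewidth. On the other hand G contains the 4-clique {1, 3, 4, 8}. A clique must lie in a single bag of any decomposition, so no decomposition can have width below 3. Hence tw(G) = 3 exactly.

3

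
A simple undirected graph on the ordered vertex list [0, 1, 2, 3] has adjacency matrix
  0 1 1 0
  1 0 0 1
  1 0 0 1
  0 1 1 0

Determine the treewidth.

A width-2 tree decomposition is:
Bags: B1 = {0, 2, 3}  B2 = {0, 1, 3}
Tree: B1–B2
Each bag holds 3 vertices, so the decomposition has width 2, which upper-bounds the treewidth. The edges 3–2–0–1–3 form a cycle, so G is not a tree and its treewidth is at least 2. Therefore the treewidth is 2.

2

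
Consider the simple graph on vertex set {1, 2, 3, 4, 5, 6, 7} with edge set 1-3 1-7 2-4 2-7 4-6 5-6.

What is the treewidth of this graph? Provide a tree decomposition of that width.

The largest bag has 2 vertices, giving width 1; this decomposition certifies tw(G) ≤ 1. G has an edge, so its treewidth is at least 1. Combining the bounds, tw(G) = 1.

Treewidth 1.
One optimal decomposition is:
Bags: B1 = {5, 6}  B2 = {4, 6}  B3 = {2, 4}  B4 = {2, 7}  B5 = {1, 7}  B6 = {1, 3}
Tree: B1–B2, B2–B3, B3–B4, B4–B5, B5–B6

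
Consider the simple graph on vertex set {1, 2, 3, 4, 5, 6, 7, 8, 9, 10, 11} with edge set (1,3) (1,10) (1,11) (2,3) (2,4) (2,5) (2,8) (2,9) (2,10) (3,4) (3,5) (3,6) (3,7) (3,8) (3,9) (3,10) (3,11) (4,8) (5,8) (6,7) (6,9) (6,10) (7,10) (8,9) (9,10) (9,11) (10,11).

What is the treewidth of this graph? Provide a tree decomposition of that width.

Treewidth 3.
One optimal decomposition is:
Bags: B1 = {1, 3, 10, 11}  B2 = {3, 9, 10, 11}  B3 = {2, 3, 9, 10}  B4 = {2, 3, 8, 9}  B5 = {2, 3, 4, 8}  B6 = {2, 3, 5, 8}  B7 = {3, 6, 9, 10}  B8 = {3, 6, 7, 10}
Tree: B1–B2, B2–B3, B3–B4, B4–B5, B4–B6, B3–B7, B7–B8

The largest bag has 4 vertices, giving width 3; this decomposition certifies tw(G) ≤ 3. For the lower bound, the 4 vertices {2, 3, 8, 9} are pairwise adjacent, and any tree decomposition puts a clique entirely inside one bag — forcing width ≥ 3. Hence tw(G) = 3 exactly.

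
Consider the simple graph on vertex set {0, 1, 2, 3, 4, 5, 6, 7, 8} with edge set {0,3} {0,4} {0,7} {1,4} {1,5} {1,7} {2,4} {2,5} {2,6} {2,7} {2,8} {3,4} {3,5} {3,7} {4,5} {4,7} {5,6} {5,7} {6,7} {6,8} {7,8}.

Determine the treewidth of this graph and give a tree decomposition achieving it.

Treewidth 3.
Bags: B1 = {3, 4, 5, 7}  B2 = {2, 4, 5, 7}  B3 = {0, 3, 4, 7}  B4 = {2, 5, 6, 7}  B5 = {2, 6, 7, 8}  B6 = {1, 4, 5, 7}
Tree: B1–B2, B1–B3, B2–B4, B4–B5, B1–B6

Each bag holds 4 vertices, so the decomposition has width 3, which upper-bounds the treewidth. Conversely, {2, 6, 7, 8} is a clique of size 4, and the vertices of any clique must share a bag in every tree decomposition; so some bag has ≥ 4 vertices and tw(G) ≥ 3. Hence tw(G) = 3 exactly.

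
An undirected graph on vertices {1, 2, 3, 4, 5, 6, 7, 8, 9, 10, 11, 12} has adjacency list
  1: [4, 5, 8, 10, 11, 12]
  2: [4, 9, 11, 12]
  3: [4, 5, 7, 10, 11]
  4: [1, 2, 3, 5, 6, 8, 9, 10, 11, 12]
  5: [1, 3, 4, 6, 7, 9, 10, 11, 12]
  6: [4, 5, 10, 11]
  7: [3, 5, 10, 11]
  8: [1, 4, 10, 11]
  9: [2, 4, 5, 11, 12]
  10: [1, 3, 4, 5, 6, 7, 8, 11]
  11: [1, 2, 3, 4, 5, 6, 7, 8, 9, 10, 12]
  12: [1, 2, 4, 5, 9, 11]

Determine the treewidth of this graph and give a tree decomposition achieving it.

Treewidth 4.
One optimal decomposition is:
Bags: B1 = {1, 4, 5, 10, 11}  B2 = {1, 4, 5, 11, 12}  B3 = {4, 5, 6, 10, 11}  B4 = {3, 4, 5, 10, 11}  B5 = {4, 5, 9, 11, 12}  B6 = {1, 4, 8, 10, 11}  B7 = {2, 4, 9, 11, 12}  B8 = {3, 5, 7, 10, 11}
Tree: B1–B2, B1–B3, B3–B4, B2–B5, B1–B6, B5–B7, B4–B8

Each bag holds 5 vertices, so the decomposition has width 4, which upper-bounds the treewidth. On the other hand G contains the 5-clique {1, 4, 8, 10, 11}. A clique must lie in a single bag of any decomposition, so no decomposition can have width below 4. The upper and lower bounds meet at 4, so that is the treewidth.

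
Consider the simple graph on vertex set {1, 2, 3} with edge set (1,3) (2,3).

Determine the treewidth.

1

A width-1 tree decomposition is:
Bags: B1 = {1, 3}  B2 = {2, 3}
Tree: B1–B2
Each bag holds 2 vertices, so the decomposition has width 1, which upper-bounds the treewidth. Since G has at least one edge (e.g. 3–1), it is not an edgeless graph, so tw(G) ≥ 1. Therefore the treewidth is 1.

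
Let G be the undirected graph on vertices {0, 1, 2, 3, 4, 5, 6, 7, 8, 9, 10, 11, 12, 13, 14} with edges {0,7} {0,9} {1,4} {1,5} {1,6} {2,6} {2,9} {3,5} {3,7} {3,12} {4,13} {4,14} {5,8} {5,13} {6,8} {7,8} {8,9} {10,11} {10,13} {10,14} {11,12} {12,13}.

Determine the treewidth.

A width-3 tree decomposition is:
Bags: B1 = {10, 11, 12, 14}  B2 = {10, 12, 13, 14}  B3 = {4, 12, 13, 14}  B4 = {3, 4, 12, 13}  B5 = {3, 4, 5, 13}  B6 = {1, 3, 4, 5}  B7 = {1, 3, 5, 7}  B8 = {1, 5, 7, 8}  B9 = {1, 6, 7, 8}  B10 = {0, 6, 7, 8}  B11 = {0, 6, 8, 9}  B12 = {0, 2, 6, 9}
Tree: B1–B2, B2–B3, B3–B4, B4–B5, B5–B6, B6–B7, B7–B8, B8–B9, B9–B10, B10–B11, B11–B12
Each bag holds 4 vertices, so the decomposition has width 3, which upper-bounds the treewidth. For the lower bound: the 4 vertex sets {10,11,14}, {12}, {13}, {1,3,4,5} are disjoint, each induces a connected subgraph, and every pair is joined by at least one edge of G. Contracting each set to a single vertex therefore yields K_{4} as a minor, and since treewidth is minor-monotone, tw(G) ≥ tw(K_{4}) = 3. The upper and lower bounds meet at 3, so that is the treewidth.

3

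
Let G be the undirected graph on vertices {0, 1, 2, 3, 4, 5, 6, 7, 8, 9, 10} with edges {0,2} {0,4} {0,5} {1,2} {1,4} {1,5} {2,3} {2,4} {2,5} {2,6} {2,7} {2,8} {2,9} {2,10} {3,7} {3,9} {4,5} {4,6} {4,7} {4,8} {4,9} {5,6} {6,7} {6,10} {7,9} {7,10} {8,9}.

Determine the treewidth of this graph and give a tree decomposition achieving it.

Treewidth 3.
Bags: B1 = {0, 2, 4, 5}  B2 = {2, 4, 5, 6}  B3 = {1, 2, 4, 5}  B4 = {2, 4, 6, 7}  B5 = {2, 4, 7, 9}  B6 = {2, 3, 7, 9}  B7 = {2, 6, 7, 10}  B8 = {2, 4, 8, 9}
Tree: B1–B2, B1–B3, B2–B4, B4–B5, B5–B6, B4–B7, B5–B8

The largest bag has 4 vertices, giving width 3; this decomposition certifies tw(G) ≤ 3. For the lower bound, the 4 vertices {2, 6, 7, 10} are pairwise adjacent, and any tree decomposition puts a clique entirely inside one bag — forcing width ≥ 3. Hence tw(G) = 3 exactly.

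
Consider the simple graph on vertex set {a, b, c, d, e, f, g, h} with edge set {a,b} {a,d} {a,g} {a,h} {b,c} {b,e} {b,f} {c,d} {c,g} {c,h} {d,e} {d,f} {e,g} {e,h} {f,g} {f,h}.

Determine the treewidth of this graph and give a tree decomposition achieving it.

Every bag has size at most 5, so the width is 5 − 1 = 4 and tw(G) ≤ 4. For the lower bound: the 5 vertex sets {e,g}, {d,f}, {c,h}, {b}, {a} are disjoint, each induces a connected subgraph, and every pair is joined by at least one edge of G. Contracting each set to a single vertex therefore yields K_{5} as a minor, and since treewidth is minor-monotone, tw(G) ≥ tw(K_{5}) = 4. Therefore the treewidth is 4.

Treewidth 4.
One optimal decomposition is:
Bags: B1 = {b, d, e, g, h}  B2 = {b, d, f, g, h}  B3 = {b, c, d, g, h}  B4 = {a, b, d, g, h}
Tree: B1–B2, B2–B3, B3–B4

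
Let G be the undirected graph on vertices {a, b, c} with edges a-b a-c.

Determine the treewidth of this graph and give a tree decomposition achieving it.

Every bag has size at most 2, so the width is 2 − 1 = 1 and tw(G) ≤ 1. Since G has at least one edge (e.g. a–c), it is not an edgeless graph, so tw(G) ≥ 1. Combining the bounds, tw(G) = 1.

Treewidth 1.
Bags: B1 = {a, c}  B2 = {a, b}
Tree: B1–B2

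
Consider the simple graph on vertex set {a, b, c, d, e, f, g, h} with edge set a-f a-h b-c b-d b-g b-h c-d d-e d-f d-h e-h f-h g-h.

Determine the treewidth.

A width-2 tree decomposition is:
Bags: B1 = {b, d, h}  B2 = {d, f, h}  B3 = {d, e, h}  B4 = {b, g, h}  B5 = {a, f, h}  B6 = {b, c, d}
Tree: B1–B2, B1–B3, B1–B4, B2–B5, B1–B6
The largest bag has 3 vertices, giving width 2; this decomposition certifies tw(G) ≤ 2. On the other hand G contains the 3-clique {d, e, h}. A clique must lie in a single bag of any decomposition, so no decomposition can have width below 2. Combining the bounds, tw(G) = 2.

2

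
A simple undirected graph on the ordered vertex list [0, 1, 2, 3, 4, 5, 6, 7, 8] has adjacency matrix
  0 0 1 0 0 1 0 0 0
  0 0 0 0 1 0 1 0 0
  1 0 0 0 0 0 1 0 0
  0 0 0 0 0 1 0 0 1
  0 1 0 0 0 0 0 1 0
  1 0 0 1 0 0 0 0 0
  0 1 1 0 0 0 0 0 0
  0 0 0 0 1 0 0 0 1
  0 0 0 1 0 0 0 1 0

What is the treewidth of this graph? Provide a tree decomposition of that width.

The largest bag has 3 vertices, giving width 2; this decomposition certifies tw(G) ≤ 2. Since 5–0–2–6–1–4–7–8–3–5 is a cycle in G, G is not acyclic. Forests are exactly the graphs of treewidth ≤ 1, so tw(G) ≥ 2. Hence tw(G) = 2 exactly.

Treewidth 2.
One optimal decomposition is:
Bags: B1 = {0, 2, 5}  B2 = {2, 5, 6}  B3 = {1, 5, 6}  B4 = {1, 4, 5}  B5 = {4, 5, 7}  B6 = {5, 7, 8}  B7 = {3, 5, 8}
Tree: B1–B2, B2–B3, B3–B4, B4–B5, B5–B6, B6–B7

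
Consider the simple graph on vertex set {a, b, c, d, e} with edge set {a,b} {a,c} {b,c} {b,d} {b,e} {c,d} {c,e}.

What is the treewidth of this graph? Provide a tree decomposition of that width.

Every bag has size at most 3, so the width is 3 − 1 = 2 and tw(G) ≤ 2. For the lower bound, the 3 vertices {b, c, d} are pairwise adjacent, and any tree decomposition puts a clique entirely inside one bag — forcing width ≥ 2. Combining the bounds, tw(G) = 2.

Treewidth 2.
One optimal decomposition is:
Bags: B1 = {b, c, d}  B2 = {a, b, c}  B3 = {b, c, e}
Tree: B1–B2, B2–B3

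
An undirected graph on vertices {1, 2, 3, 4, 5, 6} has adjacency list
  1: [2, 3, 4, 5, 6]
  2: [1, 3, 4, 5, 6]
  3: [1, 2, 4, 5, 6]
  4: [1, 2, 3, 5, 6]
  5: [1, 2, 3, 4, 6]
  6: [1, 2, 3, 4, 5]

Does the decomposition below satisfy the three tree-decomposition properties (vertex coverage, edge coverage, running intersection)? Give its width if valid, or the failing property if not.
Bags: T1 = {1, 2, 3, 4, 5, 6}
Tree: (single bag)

Checking the three conditions: (i) the bags cover all of {1, 2, 3, 4, 5, 6}; (ii) for each edge, some bag contains both endpoints; (iii) the bags containing any fixed vertex form a subtree. All hold, so the decomposition is valid with width 6 − 1 = 5.

Yes; width 5.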